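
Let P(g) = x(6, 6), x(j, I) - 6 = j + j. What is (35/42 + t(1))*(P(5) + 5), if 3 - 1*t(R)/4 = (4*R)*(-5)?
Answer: 12811/6 ≈ 2135.2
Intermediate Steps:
t(R) = 12 + 80*R (t(R) = 12 - 4*4*R*(-5) = 12 - (-80)*R = 12 + 80*R)
x(j, I) = 6 + 2*j (x(j, I) = 6 + (j + j) = 6 + 2*j)
P(g) = 18 (P(g) = 6 + 2*6 = 6 + 12 = 18)
(35/42 + t(1))*(P(5) + 5) = (35/42 + (12 + 80*1))*(18 + 5) = (35*(1/42) + (12 + 80))*23 = (⅚ + 92)*23 = (557/6)*23 = 12811/6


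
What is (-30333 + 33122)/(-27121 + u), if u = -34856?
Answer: -2789/61977 ≈ -0.045001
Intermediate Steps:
(-30333 + 33122)/(-27121 + u) = (-30333 + 33122)/(-27121 - 34856) = 2789/(-61977) = 2789*(-1/61977) = -2789/61977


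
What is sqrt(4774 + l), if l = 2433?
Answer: sqrt(7207) ≈ 84.894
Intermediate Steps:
sqrt(4774 + l) = sqrt(4774 + 2433) = sqrt(7207)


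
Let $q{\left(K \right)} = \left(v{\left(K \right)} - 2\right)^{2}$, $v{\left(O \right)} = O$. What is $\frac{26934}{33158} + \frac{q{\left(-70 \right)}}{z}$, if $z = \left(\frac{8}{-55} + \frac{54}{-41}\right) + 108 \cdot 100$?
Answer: $\frac{260869043757}{201855144229} \approx 1.2924$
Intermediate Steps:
$q{\left(K \right)} = \left(-2 + K\right)^{2}$ ($q{\left(K \right)} = \left(K - 2\right)^{2} = \left(-2 + K\right)^{2}$)
$z = \frac{24350702}{2255}$ ($z = \left(8 \left(- \frac{1}{55}\right) + 54 \left(- \frac{1}{41}\right)\right) + 10800 = \left(- \frac{8}{55} - \frac{54}{41}\right) + 10800 = - \frac{3298}{2255} + 10800 = \frac{24350702}{2255} \approx 10799.0$)
$\frac{26934}{33158} + \frac{q{\left(-70 \right)}}{z} = \frac{26934}{33158} + \frac{\left(-2 - 70\right)^{2}}{\frac{24350702}{2255}} = 26934 \cdot \frac{1}{33158} + \left(-72\right)^{2} \cdot \frac{2255}{24350702} = \frac{13467}{16579} + 5184 \cdot \frac{2255}{24350702} = \frac{13467}{16579} + \frac{5844960}{12175351} = \frac{260869043757}{201855144229}$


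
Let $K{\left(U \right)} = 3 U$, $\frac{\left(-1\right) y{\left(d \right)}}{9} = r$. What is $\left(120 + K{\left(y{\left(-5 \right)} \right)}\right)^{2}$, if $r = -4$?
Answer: $51984$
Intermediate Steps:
$y{\left(d \right)} = 36$ ($y{\left(d \right)} = \left(-9\right) \left(-4\right) = 36$)
$\left(120 + K{\left(y{\left(-5 \right)} \right)}\right)^{2} = \left(120 + 3 \cdot 36\right)^{2} = \left(120 + 108\right)^{2} = 228^{2} = 51984$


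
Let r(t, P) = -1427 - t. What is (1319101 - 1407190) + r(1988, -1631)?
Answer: -91504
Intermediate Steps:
(1319101 - 1407190) + r(1988, -1631) = (1319101 - 1407190) + (-1427 - 1*1988) = -88089 + (-1427 - 1988) = -88089 - 3415 = -91504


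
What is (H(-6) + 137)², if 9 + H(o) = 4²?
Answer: 20736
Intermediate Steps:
H(o) = 7 (H(o) = -9 + 4² = -9 + 16 = 7)
(H(-6) + 137)² = (7 + 137)² = 144² = 20736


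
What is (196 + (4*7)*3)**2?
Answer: 78400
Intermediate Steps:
(196 + (4*7)*3)**2 = (196 + 28*3)**2 = (196 + 84)**2 = 280**2 = 78400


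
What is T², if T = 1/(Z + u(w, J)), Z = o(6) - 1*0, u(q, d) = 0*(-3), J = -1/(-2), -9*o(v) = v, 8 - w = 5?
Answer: 9/4 ≈ 2.2500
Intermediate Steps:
w = 3 (w = 8 - 1*5 = 8 - 5 = 3)
o(v) = -v/9
J = ½ (J = -1*(-½) = ½ ≈ 0.50000)
u(q, d) = 0
Z = -⅔ (Z = -⅑*6 - 1*0 = -⅔ + 0 = -⅔ ≈ -0.66667)
T = -3/2 (T = 1/(-⅔ + 0) = 1/(-⅔) = -3/2 ≈ -1.5000)
T² = (-3/2)² = 9/4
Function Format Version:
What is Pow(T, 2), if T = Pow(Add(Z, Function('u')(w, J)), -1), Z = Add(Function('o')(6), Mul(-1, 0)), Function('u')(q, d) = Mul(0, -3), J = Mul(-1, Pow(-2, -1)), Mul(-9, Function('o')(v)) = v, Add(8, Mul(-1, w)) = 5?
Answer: Rational(9, 4) ≈ 2.2500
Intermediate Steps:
w = 3 (w = Add(8, Mul(-1, 5)) = Add(8, -5) = 3)
Function('o')(v) = Mul(Rational(-1, 9), v)
J = Rational(1, 2) (J = Mul(-1, Rational(-1, 2)) = Rational(1, 2) ≈ 0.50000)
Function('u')(q, d) = 0
Z = Rational(-2, 3) (Z = Add(Mul(Rational(-1, 9), 6), Mul(-1, 0)) = Add(Rational(-2, 3), 0) = Rational(-2, 3) ≈ -0.66667)
T = Rational(-3, 2) (T = Pow(Add(Rational(-2, 3), 0), -1) = Pow(Rational(-2, 3), -1) = Rational(-3, 2) ≈ -1.5000)
Pow(T, 2) = Pow(Rational(-3, 2), 2) = Rational(9, 4)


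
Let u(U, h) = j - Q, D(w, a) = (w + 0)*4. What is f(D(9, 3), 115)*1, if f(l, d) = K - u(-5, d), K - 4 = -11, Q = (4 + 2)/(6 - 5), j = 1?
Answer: -2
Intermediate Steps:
D(w, a) = 4*w (D(w, a) = w*4 = 4*w)
Q = 6 (Q = 6/1 = 6*1 = 6)
u(U, h) = -5 (u(U, h) = 1 - 1*6 = 1 - 6 = -5)
K = -7 (K = 4 - 11 = -7)
f(l, d) = -2 (f(l, d) = -7 - 1*(-5) = -7 + 5 = -2)
f(D(9, 3), 115)*1 = -2*1 = -2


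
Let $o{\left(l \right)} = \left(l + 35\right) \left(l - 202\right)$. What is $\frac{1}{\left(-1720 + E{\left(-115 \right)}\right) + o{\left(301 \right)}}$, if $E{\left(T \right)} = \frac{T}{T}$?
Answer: $\frac{1}{31545} \approx 3.1701 \cdot 10^{-5}$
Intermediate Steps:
$E{\left(T \right)} = 1$
$o{\left(l \right)} = \left(-202 + l\right) \left(35 + l\right)$ ($o{\left(l \right)} = \left(35 + l\right) \left(-202 + l\right) = \left(-202 + l\right) \left(35 + l\right)$)
$\frac{1}{\left(-1720 + E{\left(-115 \right)}\right) + o{\left(301 \right)}} = \frac{1}{\left(-1720 + 1\right) - \left(57337 - 90601\right)} = \frac{1}{-1719 - -33264} = \frac{1}{-1719 + 33264} = \frac{1}{31545}$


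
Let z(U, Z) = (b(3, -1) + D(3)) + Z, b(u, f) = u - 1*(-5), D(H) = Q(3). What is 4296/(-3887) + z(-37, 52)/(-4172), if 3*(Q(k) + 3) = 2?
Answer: -54441187/48649692 ≈ -1.1190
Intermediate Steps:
Q(k) = -7/3 (Q(k) = -3 + (⅓)*2 = -3 + ⅔ = -7/3)
D(H) = -7/3
b(u, f) = 5 + u (b(u, f) = u + 5 = 5 + u)
z(U, Z) = 17/3 + Z (z(U, Z) = ((5 + 3) - 7/3) + Z = (8 - 7/3) + Z = 17/3 + Z)
4296/(-3887) + z(-37, 52)/(-4172) = 4296/(-3887) + (17/3 + 52)/(-4172) = 4296*(-1/3887) + (173/3)*(-1/4172) = -4296/3887 - 173/12516 = -54441187/48649692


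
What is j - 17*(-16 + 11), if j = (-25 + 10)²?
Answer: 310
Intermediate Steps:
j = 225 (j = (-15)² = 225)
j - 17*(-16 + 11) = 225 - 17*(-16 + 11) = 225 - 17*(-5) = 225 + 85 = 310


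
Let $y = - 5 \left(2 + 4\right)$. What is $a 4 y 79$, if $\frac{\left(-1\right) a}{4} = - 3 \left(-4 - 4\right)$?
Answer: $910080$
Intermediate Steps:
$a = -96$ ($a = - 4 \left(- 3 \left(-4 - 4\right)\right) = - 4 \left(\left(-3\right) \left(-8\right)\right) = \left(-4\right) 24 = -96$)
$y = -30$ ($y = \left(-5\right) 6 = -30$)
$a 4 y 79 = \left(-96\right) 4 \left(-30\right) 79 = \left(-384\right) \left(-30\right) 79 = 11520 \cdot 79 = 910080$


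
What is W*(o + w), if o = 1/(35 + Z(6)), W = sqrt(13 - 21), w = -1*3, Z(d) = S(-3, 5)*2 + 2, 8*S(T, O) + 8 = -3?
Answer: -814*I*sqrt(2)/137 ≈ -8.4027*I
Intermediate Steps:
S(T, O) = -11/8 (S(T, O) = -1 + (1/8)*(-3) = -1 - 3/8 = -11/8)
Z(d) = -3/4 (Z(d) = -11/8*2 + 2 = -11/4 + 2 = -3/4)
w = -3
W = 2*I*sqrt(2) (W = sqrt(-8) = 2*I*sqrt(2) ≈ 2.8284*I)
o = 4/137 (o = 1/(35 - 3/4) = 1/(137/4) = 4/137 ≈ 0.029197)
W*(o + w) = (2*I*sqrt(2))*(4/137 - 3) = (2*I*sqrt(2))*(-407/137) = -814*I*sqrt(2)/137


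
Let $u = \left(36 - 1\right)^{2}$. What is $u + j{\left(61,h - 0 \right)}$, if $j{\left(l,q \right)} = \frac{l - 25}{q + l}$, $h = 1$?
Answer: $\frac{37993}{31} \approx 1225.6$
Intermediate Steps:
$u = 1225$ ($u = 35^{2} = 1225$)
$j{\left(l,q \right)} = \frac{-25 + l}{l + q}$
$u + j{\left(61,h - 0 \right)} = 1225 + \frac{-25 + 61}{61 + \left(1 - 0\right)} = 1225 + \frac{1}{61 + \left(1 + 0\right)} 36 = 1225 + \frac{1}{61 + 1} \cdot 36 = 1225 + \frac{1}{62} \cdot 36 = 1225 + \frac{18}{31} = \frac{37993}{31}$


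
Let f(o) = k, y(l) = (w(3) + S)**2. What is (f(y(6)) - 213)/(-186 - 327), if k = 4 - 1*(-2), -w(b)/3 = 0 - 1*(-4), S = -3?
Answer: 23/57 ≈ 0.40351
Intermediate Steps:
w(b) = -12 (w(b) = -3*(0 - 1*(-4)) = -3*(0 + 4) = -3*4 = -12)
k = 6 (k = 4 + 2 = 6)
y(l) = 225 (y(l) = (-12 - 3)**2 = (-15)**2 = 225)
f(o) = 6
(f(y(6)) - 213)/(-186 - 327) = (6 - 213)/(-186 - 327) = -207/(-513) = -207*(-1/513) = 23/57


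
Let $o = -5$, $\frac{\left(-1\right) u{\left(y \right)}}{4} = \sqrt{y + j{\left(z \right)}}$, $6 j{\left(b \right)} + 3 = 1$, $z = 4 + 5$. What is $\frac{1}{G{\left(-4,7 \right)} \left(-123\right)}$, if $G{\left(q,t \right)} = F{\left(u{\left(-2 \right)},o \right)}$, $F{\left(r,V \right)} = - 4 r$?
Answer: $\frac{i \sqrt{21}}{13776} \approx 0.00033265 i$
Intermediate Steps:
$z = 9$
$j{\left(b \right)} = - \frac{1}{3}$ ($j{\left(b \right)} = - \frac{1}{2} + \frac{1}{6} \cdot 1 = - \frac{1}{2} + \frac{1}{6} = - \frac{1}{3}$)
$u{\left(y \right)} = - 4 \sqrt{- \frac{1}{3} + y}$ ($u{\left(y \right)} = - 4 \sqrt{y - \frac{1}{3}} = - 4 \sqrt{- \frac{1}{3} + y}$)
$G{\left(q,t \right)} = \frac{16 i \sqrt{21}}{3}$ ($G{\left(q,t \right)} = - 4 \left(- \frac{4 \sqrt{-3 + 9 \left(-2\right)}}{3}\right) = - 4 \left(- \frac{4 \sqrt{-3 - 18}}{3}\right) = - 4 \left(- \frac{4 \sqrt{-21}}{3}\right) = - 4 \left(- \frac{4 i \sqrt{21}}{3}\right) = \frac{16 i \sqrt{21}}{3}$)
$\frac{1}{G{\left(-4,7 \right)} \left(-123\right)} = \frac{1}{\frac{16 i \sqrt{21}}{3} \left(-123\right)} = \frac{1}{\left(-656\right) i \sqrt{21}} = \frac{i \sqrt{21}}{13776}$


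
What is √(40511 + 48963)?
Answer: 7*√1826 ≈ 299.12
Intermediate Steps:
√(40511 + 48963) = √89474 = 7*√1826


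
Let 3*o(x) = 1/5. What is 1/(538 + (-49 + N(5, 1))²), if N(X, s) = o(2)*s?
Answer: 225/659806 ≈ 0.00034101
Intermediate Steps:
o(x) = 1/15 (o(x) = (⅓)/5 = (⅓)*(⅕) = 1/15)
N(X, s) = s/15
1/(538 + (-49 + N(5, 1))²) = 1/(538 + (-49 + (1/15)*1)²) = 1/(538 + (-49 + 1/15)²) = 1/(538 + (-734/15)²) = 1/(538 + 538756/225) = 1/(659806/225) = 225/659806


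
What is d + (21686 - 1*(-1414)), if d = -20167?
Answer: 2933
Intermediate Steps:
d + (21686 - 1*(-1414)) = -20167 + (21686 - 1*(-1414)) = -20167 + (21686 + 1414) = -20167 + 23100 = 2933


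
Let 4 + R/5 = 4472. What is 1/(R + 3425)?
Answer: 1/25765 ≈ 3.8812e-5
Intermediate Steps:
R = 22340 (R = -20 + 5*4472 = -20 + 22360 = 22340)
1/(R + 3425) = 1/(22340 + 3425) = 1/25765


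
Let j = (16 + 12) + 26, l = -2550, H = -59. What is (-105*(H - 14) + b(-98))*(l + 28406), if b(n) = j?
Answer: 199582464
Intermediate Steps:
j = 54 (j = 28 + 26 = 54)
b(n) = 54
(-105*(H - 14) + b(-98))*(l + 28406) = (-105*(-59 - 14) + 54)*(-2550 + 28406) = (-105*(-73) + 54)*25856 = (7665 + 54)*25856 = 7719*25856 = 199582464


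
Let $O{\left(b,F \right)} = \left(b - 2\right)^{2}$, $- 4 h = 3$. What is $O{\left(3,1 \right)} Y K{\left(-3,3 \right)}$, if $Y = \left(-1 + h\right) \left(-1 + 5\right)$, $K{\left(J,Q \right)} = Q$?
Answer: $-21$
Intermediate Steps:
$h = - \frac{3}{4}$ ($h = \left(- \frac{1}{4}\right) 3 = - \frac{3}{4} \approx -0.75$)
$O{\left(b,F \right)} = \left(-2 + b\right)^{2}$
$Y = -7$ ($Y = \left(-1 - \frac{3}{4}\right) \left(-1 + 5\right) = \left(- \frac{7}{4}\right) 4 = -7$)
$O{\left(3,1 \right)} Y K{\left(-3,3 \right)} = \left(-2 + 3\right)^{2} \left(-7\right) 3 = 1^{2} \left(-7\right) 3 = 1 \left(-7\right) 3 = \left(-7\right) 3 = -21$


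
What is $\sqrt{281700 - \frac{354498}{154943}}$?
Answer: $\frac{\sqrt{6762810849259686}}{154943} \approx 530.75$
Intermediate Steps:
$\sqrt{281700 - \frac{354498}{154943}} = \sqrt{\frac{43647088602}{154943}} = \frac{\sqrt{6762810849259686}}{154943}$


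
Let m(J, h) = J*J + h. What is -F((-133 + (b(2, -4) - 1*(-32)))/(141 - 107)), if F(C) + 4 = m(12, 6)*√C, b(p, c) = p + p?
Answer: 4 - 75*I*√3298/17 ≈ 4.0 - 253.36*I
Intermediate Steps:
m(J, h) = h + J² (m(J, h) = J² + h = h + J²)
b(p, c) = 2*p
F(C) = -4 + 150*√C (F(C) = -4 + (6 + 12²)*√C = -4 + (6 + 144)*√C = -4 + 150*√C)
-F((-133 + (b(2, -4) - 1*(-32)))/(141 - 107)) = -(-4 + 150*√((-133 + (2*2 - 1*(-32)))/(141 - 107))) = -(-4 + 150*√((-133 + (4 + 32))/34)) = -(-4 + 150*√((-133 + 36)*(1/34))) = -(-4 + 150*√(-97*1/34)) = -(-4 + 150*√(-97/34)) = -(-4 + 150*(I*√3298/34)) = -(-4 + 75*I*√3298/17) = 4 - 75*I*√3298/17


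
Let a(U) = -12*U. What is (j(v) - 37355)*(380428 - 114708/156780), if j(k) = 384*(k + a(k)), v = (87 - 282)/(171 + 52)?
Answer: -7461869847592517/582699 ≈ -1.2806e+10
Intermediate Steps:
v = -195/223 ≈ -0.87444
j(k) = -4224*k (j(k) = 384*(k - 12*k) = 384*(-11*k) = -4224*k)
(j(v) - 37355)*(380428 - 114708/156780) = (-4224*(-195/223) - 37355)*(380428 - 114708/156780) = (823680/223 - 37355)*(380428 - 114708*1/156780) = -7506485*(380428 - 9559/13065)/223 = -7506485/223*4970282261/13065 = -7461869847592517/582699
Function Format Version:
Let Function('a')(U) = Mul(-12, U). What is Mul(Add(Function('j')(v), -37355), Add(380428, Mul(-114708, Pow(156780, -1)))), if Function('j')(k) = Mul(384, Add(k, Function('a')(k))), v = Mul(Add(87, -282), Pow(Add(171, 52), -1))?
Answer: Rational(-7461869847592517, 582699) ≈ -1.2806e+10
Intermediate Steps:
v = Rational(-195, 223) (v = Mul(-195, Pow(223, -1)) = Mul(-195, Rational(1, 223)) = Rational(-195, 223) ≈ -0.87444)
Function('j')(k) = Mul(-4224, k) (Function('j')(k) = Mul(384, Add(k, Mul(-12, k))) = Mul(384, Mul(-11, k)) = Mul(-4224, k))
Mul(Add(Function('j')(v), -37355), Add(380428, Mul(-114708, Pow(156780, -1)))) = Mul(Add(Mul(-4224, Rational(-195, 223)), -37355), Add(380428, Mul(-114708, Pow(156780, -1)))) = Mul(Add(Rational(823680, 223), -37355), Add(380428, Mul(-114708, Rational(1, 156780)))) = Mul(Rational(-7506485, 223), Add(380428, Rational(-9559, 13065))) = Mul(Rational(-7506485, 223), Rational(4970282261, 13065)) = Rational(-7461869847592517, 582699)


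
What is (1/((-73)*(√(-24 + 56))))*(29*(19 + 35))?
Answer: -783*√2/292 ≈ -3.7922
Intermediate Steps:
(1/((-73)*(√(-24 + 56))))*(29*(19 + 35)) = (-√2/8/73)*(29*54) = -√2/8/73*1566 = -√2/584*1566 = -783*√2/292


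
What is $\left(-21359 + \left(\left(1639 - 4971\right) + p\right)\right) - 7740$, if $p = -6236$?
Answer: $-38667$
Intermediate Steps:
$\left(-21359 + \left(\left(1639 - 4971\right) + p\right)\right) - 7740 = \left(-21359 + \left(\left(1639 - 4971\right) - 6236\right)\right) - 7740 = \left(-21359 - 9568\right) - 7740 = -30927 - 7740 = -38667$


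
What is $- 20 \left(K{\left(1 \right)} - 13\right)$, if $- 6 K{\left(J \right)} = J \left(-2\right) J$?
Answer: $\frac{760}{3} \approx 253.33$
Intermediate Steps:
$K{\left(J \right)} = \frac{J^{2}}{3}$ ($K{\left(J \right)} = - \frac{J \left(-2\right) J}{6} = - \frac{- 2 J J}{6} = - \frac{\left(-2\right) J^{2}}{6} = \frac{J^{2}}{3}$)
$- 20 \left(K{\left(1 \right)} - 13\right) = - 20 \left(\frac{1^{2}}{3} - 13\right) = - 20 \left(\frac{1}{3} \cdot 1 - 13\right) = - 20 \left(\frac{1}{3} - 13\right) = \left(-20\right) \left(- \frac{38}{3}\right) = \frac{760}{3}$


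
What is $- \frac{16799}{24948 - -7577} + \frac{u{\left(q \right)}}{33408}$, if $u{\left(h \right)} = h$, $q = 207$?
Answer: $- \frac{61609813}{120732800} \approx -0.5103$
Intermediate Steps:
$- \frac{16799}{24948 - -7577} + \frac{u{\left(q \right)}}{33408} = - \frac{16799}{24948 - -7577} + \frac{207}{33408} = - \frac{16799}{24948 + 7577} + 207 \cdot \frac{1}{33408} = - \frac{16799}{32525} + \frac{23}{3712} = - \frac{61609813}{120732800}$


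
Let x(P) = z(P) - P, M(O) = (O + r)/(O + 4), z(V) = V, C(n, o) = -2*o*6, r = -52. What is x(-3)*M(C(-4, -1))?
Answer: 0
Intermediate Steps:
C(n, o) = -12*o
M(O) = (-52 + O)/(4 + O) (M(O) = (O - 52)/(O + 4) = (-52 + O)/(4 + O))
x(P) = 0 (x(P) = P - P = 0)
x(-3)*M(C(-4, -1)) = 0*((-52 - 12*(-1))/(4 - 12*(-1))) = 0*((-52 + 12)/(4 + 12)) = 0*(-40/16) = 0*((1/16)*(-40)) = 0*(-5/2) = 0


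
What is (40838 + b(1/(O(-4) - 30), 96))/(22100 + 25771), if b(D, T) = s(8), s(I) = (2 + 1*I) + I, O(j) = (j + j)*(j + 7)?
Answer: 40856/47871 ≈ 0.85346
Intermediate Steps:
O(j) = 2*j*(7 + j) (O(j) = (2*j)*(7 + j) = 2*j*(7 + j))
s(I) = 2 + 2*I (s(I) = (2 + I) + I = 2 + 2*I)
b(D, T) = 18 (b(D, T) = 2 + 2*8 = 2 + 16 = 18)
(40838 + b(1/(O(-4) - 30), 96))/(22100 + 25771) = (40838 + 18)/(22100 + 25771) = 40856/47871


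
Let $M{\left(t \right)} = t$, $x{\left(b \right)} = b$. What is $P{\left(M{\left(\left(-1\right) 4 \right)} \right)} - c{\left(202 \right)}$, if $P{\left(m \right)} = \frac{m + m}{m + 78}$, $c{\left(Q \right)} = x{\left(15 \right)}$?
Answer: $- \frac{559}{37} \approx -15.108$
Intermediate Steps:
$c{\left(Q \right)} = 15$
$P{\left(m \right)} = \frac{2 m}{78 + m}$
$P{\left(M{\left(\left(-1\right) 4 \right)} \right)} - c{\left(202 \right)} = \frac{2 \left(\left(-1\right) 4\right)}{78 - 4} - 15 = 2 \left(-4\right) \frac{1}{78 - 4} - 15 = 2 \left(-4\right) \frac{1}{74} - 15 = - \frac{4}{37} - 15 = - \frac{559}{37}$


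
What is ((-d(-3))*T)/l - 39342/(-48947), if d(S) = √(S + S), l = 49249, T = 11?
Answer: 39342/48947 - 11*I*√6/49249 ≈ 0.80377 - 0.00054711*I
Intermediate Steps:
d(S) = √2*√S (d(S) = √(2*S) = √2*√S)
((-d(-3))*T)/l - 39342/(-48947) = (-√2*√(-3)*11)/49249 - 39342/(-48947) = (-√2*I*√3*11)*(1/49249) - 39342*(-1/48947) = (-I*√6*11)*(1/49249) + 39342/48947 = -11*I*√6*(1/49249) + 39342/48947 = -11*I*√6/49249 + 39342/48947 = 39342/48947 - 11*I*√6/49249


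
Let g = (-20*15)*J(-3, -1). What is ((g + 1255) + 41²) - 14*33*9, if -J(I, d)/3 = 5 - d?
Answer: 4178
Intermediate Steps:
J(I, d) = -15 + 3*d (J(I, d) = -3*(5 - d) = -15 + 3*d)
g = 5400 (g = (-20*15)*(-15 + 3*(-1)) = -300*(-15 - 3) = -300*(-18) = 5400)
((g + 1255) + 41²) - 14*33*9 = ((5400 + 1255) + 41²) - 14*33*9 = (6655 + 1681) - 462*9 = 8336 - 4158 = 4178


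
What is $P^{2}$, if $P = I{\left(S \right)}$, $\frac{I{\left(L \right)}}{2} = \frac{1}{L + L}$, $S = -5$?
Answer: $\frac{1}{25} \approx 0.04$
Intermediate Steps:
$I{\left(L \right)} = \frac{1}{L}$ ($I{\left(L \right)} = \frac{2}{L + L} = \frac{2}{2 L} = 2 \frac{1}{2 L} = \frac{1}{L}$)
$P = - \frac{1}{5}$ ($P = \frac{1}{-5} = - \frac{1}{5} \approx -0.2$)
$P^{2} = \left(- \frac{1}{5}\right)^{2} = \frac{1}{25}$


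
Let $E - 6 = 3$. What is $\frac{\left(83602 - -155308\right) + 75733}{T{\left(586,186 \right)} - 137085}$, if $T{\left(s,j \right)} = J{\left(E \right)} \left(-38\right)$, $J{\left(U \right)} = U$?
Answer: $- \frac{104881}{45809} \approx -2.2895$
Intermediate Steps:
$E = 9$ ($E = 6 + 3 = 9$)
$T{\left(s,j \right)} = -342$ ($T{\left(s,j \right)} = 9 \left(-38\right) = -342$)
$\frac{\left(83602 - -155308\right) + 75733}{T{\left(586,186 \right)} - 137085} = \frac{\left(83602 - -155308\right) + 75733}{-342 - 137085} = \frac{\left(83602 + 155308\right) + 75733}{-137427} = \left(238910 + 75733\right) \left(- \frac{1}{137427}\right) = 314643 \left(- \frac{1}{137427}\right) = - \frac{104881}{45809}$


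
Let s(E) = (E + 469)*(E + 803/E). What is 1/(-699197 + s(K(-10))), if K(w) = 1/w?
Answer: -100/446451089 ≈ -2.2399e-7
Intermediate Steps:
s(E) = (469 + E)*(E + 803/E)
1/(-699197 + s(K(-10))) = 1/(-699197 + (803 + (1/(-10))² + 469/(-10) + 376607/(1/(-10)))) = 1/(-699197 + (803 + (-⅒)² + 469*(-⅒) + 376607/(-⅒))) = 1/(-699197 + (803 + 1/100 - 469/10 + 376607*(-10))) = 1/(-699197 + (803 + 1/100 - 469/10 - 3766070)) = 1/(-699197 - 376531389/100) = 1/(-446451089/100) = -100/446451089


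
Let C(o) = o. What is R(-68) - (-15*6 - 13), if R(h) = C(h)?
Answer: 35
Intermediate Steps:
R(h) = h
R(-68) - (-15*6 - 13) = -68 - (-15*6 - 13) = -68 - (-90 - 13) = -68 - 1*(-103) = -68 + 103 = 35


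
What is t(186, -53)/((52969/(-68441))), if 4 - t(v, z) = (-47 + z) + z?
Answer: -10745237/52969 ≈ -202.86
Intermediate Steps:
t(v, z) = 51 - 2*z (t(v, z) = 4 - ((-47 + z) + z) = 4 - (-47 + 2*z) = 4 + (47 - 2*z) = 51 - 2*z)
t(186, -53)/((52969/(-68441))) = (51 - 2*(-53))/((52969/(-68441))) = (51 + 106)/((52969*(-1/68441))) = 157/(-52969/68441) = 157*(-68441/52969) = -10745237/52969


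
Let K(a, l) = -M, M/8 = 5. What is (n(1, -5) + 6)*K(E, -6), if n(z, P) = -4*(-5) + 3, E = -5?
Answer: -1160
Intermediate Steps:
M = 40 (M = 8*5 = 40)
n(z, P) = 23 (n(z, P) = 20 + 3 = 23)
K(a, l) = -40 (K(a, l) = -1*40 = -40)
(n(1, -5) + 6)*K(E, -6) = (23 + 6)*(-40) = 29*(-40) = -1160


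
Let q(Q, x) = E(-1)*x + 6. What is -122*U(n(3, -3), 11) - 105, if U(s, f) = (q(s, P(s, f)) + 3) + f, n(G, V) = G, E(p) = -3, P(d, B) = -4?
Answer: -4009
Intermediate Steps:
q(Q, x) = 6 - 3*x (q(Q, x) = -3*x + 6 = 6 - 3*x)
U(s, f) = 21 + f (U(s, f) = ((6 - 3*(-4)) + 3) + f = ((6 + 12) + 3) + f = (18 + 3) + f = 21 + f)
-122*U(n(3, -3), 11) - 105 = -122*(21 + 11) - 105 = -122*32 - 105 = -3904 - 105 = -4009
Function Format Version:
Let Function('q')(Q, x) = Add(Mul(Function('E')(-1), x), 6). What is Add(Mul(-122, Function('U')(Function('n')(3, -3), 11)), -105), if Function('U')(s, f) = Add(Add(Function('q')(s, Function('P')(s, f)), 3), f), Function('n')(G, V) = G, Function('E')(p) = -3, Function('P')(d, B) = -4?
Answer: -4009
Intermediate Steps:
Function('q')(Q, x) = Add(6, Mul(-3, x)) (Function('q')(Q, x) = Add(Mul(-3, x), 6) = Add(6, Mul(-3, x)))
Function('U')(s, f) = Add(21, f) (Function('U')(s, f) = Add(Add(Add(6, Mul(-3, -4)), 3), f) = Add(Add(Add(6, 12), 3), f) = Add(Add(18, 3), f) = Add(21, f))
Add(Mul(-122, Function('U')(Function('n')(3, -3), 11)), -105) = Add(Mul(-122, Add(21, 11)), -105) = Add(Mul(-122, 32), -105) = Add(-3904, -105) = -4009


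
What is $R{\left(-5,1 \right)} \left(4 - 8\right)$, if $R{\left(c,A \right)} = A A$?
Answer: $-4$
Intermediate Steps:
$R{\left(c,A \right)} = A^{2}$
$R{\left(-5,1 \right)} \left(4 - 8\right) = 1^{2} \left(4 - 8\right) = 1 \left(-4\right) = -4$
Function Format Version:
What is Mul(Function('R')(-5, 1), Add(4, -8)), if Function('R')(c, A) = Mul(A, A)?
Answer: -4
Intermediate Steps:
Function('R')(c, A) = Pow(A, 2)
Mul(Function('R')(-5, 1), Add(4, -8)) = Mul(Pow(1, 2), Add(4, -8)) = Mul(1, -4) = -4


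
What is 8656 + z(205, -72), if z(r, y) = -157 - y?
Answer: 8571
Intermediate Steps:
8656 + z(205, -72) = 8656 + (-157 - 1*(-72)) = 8656 + (-157 + 72) = 8656 - 85 = 8571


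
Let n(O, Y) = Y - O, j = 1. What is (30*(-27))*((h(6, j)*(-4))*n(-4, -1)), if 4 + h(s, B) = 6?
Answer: 19440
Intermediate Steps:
h(s, B) = 2 (h(s, B) = -4 + 6 = 2)
(30*(-27))*((h(6, j)*(-4))*n(-4, -1)) = (30*(-27))*((2*(-4))*(-1 - 1*(-4))) = -(-6480)*(-1 + 4) = -(-6480)*3 = -810*(-24) = 19440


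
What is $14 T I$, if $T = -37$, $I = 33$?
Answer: $-17094$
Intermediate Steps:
$14 T I = 14 \left(-37\right) 33 = \left(-518\right) 33 = -17094$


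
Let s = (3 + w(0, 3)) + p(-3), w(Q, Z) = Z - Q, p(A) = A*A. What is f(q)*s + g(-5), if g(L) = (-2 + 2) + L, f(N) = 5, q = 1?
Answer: 70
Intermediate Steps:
p(A) = A²
g(L) = L (g(L) = 0 + L = L)
s = 15 (s = (3 + (3 - 1*0)) + (-3)² = (3 + (3 + 0)) + 9 = (3 + 3) + 9 = 6 + 9 = 15)
f(q)*s + g(-5) = 5*15 - 5 = 75 - 5 = 70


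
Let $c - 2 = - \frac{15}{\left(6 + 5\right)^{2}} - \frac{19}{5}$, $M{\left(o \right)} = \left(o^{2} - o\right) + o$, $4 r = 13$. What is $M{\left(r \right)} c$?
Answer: $- \frac{49179}{2420} \approx -20.322$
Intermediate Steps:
$r = \frac{13}{4}$ ($r = \frac{1}{4} \cdot 13 = \frac{13}{4} \approx 3.25$)
$M{\left(o \right)} = o^{2}$
$c = - \frac{1164}{605}$ ($c = 2 - \left(\frac{19}{5} + \frac{15}{\left(6 + 5\right)^{2}}\right) = 2 - \left(\frac{19}{5} + \frac{15}{11^{2}}\right) = 2 - \left(\frac{19}{5} + \frac{15}{121}\right) = 2 - \frac{2374}{605} = - \frac{1164}{605} \approx -1.924$)
$M{\left(r \right)} c = \left(\frac{13}{4}\right)^{2} \left(- \frac{1164}{605}\right) = \frac{169}{16} \left(- \frac{1164}{605}\right) = - \frac{49179}{2420}$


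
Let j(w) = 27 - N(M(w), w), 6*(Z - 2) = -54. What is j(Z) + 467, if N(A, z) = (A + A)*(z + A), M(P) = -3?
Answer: 434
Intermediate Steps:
Z = -7 (Z = 2 + (⅙)*(-54) = 2 - 9 = -7)
N(A, z) = 2*A*(A + z) (N(A, z) = (2*A)*(A + z) = 2*A*(A + z))
j(w) = 9 + 6*w (j(w) = 27 - 2*(-3)*(-3 + w) = 27 - (18 - 6*w) = 27 + (-18 + 6*w) = 9 + 6*w)
j(Z) + 467 = (9 + 6*(-7)) + 467 = (9 - 42) + 467 = -33 + 467 = 434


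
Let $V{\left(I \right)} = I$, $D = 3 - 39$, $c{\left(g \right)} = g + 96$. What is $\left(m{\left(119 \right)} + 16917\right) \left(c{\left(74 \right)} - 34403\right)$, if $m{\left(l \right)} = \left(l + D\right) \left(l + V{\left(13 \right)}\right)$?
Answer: $-954176409$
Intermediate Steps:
$c{\left(g \right)} = 96 + g$
$D = -36$
$m{\left(l \right)} = \left(-36 + l\right) \left(13 + l\right)$ ($m{\left(l \right)} = \left(l - 36\right) \left(l + 13\right) = \left(-36 + l\right) \left(13 + l\right)$)
$\left(m{\left(119 \right)} + 16917\right) \left(c{\left(74 \right)} - 34403\right) = \left(\left(-468 + 119^{2} - 2737\right) + 16917\right) \left(\left(96 + 74\right) - 34403\right) = \left(\left(-468 + 14161 - 2737\right) + 16917\right) \left(170 - 34403\right) = \left(10956 + 16917\right) \left(-34233\right) = 27873 \left(-34233\right) = -954176409$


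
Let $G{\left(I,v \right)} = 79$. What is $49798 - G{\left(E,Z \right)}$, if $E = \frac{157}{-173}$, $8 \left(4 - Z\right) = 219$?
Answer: $49719$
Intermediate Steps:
$Z = - \frac{187}{8}$ ($Z = 4 - \frac{219}{8} = - \frac{187}{8} \approx -23.375$)
$E = - \frac{157}{173}$ ($E = 157 \left(- \frac{1}{173}\right) = - \frac{157}{173} \approx -0.90751$)
$49798 - G{\left(E,Z \right)} = 49798 - 79 = 49719$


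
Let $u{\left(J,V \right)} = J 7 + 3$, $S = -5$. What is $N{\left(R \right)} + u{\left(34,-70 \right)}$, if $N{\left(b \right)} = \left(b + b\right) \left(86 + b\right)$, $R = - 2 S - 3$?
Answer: $1543$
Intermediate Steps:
$u{\left(J,V \right)} = 3 + 7 J$ ($u{\left(J,V \right)} = 7 J + 3 = 3 + 7 J$)
$R = 7$ ($R = \left(-2\right) \left(-5\right) - 3 = 10 - 3 = 7$)
$N{\left(b \right)} = 2 b \left(86 + b\right)$
$N{\left(R \right)} + u{\left(34,-70 \right)} = 2 \cdot 7 \left(86 + 7\right) + \left(3 + 7 \cdot 34\right) = 2 \cdot 7 \cdot 93 + \left(3 + 238\right) = 1302 + 241 = 1543$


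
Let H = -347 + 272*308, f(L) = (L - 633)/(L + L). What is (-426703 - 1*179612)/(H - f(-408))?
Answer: -164917680/22692341 ≈ -7.2675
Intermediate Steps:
f(L) = (-633 + L)/(2*L) (f(L) = (-633 + L)/((2*L)) = (-633 + L)*(1/(2*L)) = (-633 + L)/(2*L))
H = 83429 (H = -347 + 83776 = 83429)
(-426703 - 1*179612)/(H - f(-408)) = (-426703 - 1*179612)/(83429 - (-633 - 408)/(2*(-408))) = (-426703 - 179612)/(83429 - (-1)*(-1041)/(2*408)) = -606315/(83429 - 1*347/272) = -606315/(83429 - 347/272) = -606315/22692341/272 = -606315*272/22692341 = -164917680/22692341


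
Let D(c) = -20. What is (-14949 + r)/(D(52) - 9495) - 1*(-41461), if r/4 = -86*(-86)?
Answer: 78897356/1903 ≈ 41459.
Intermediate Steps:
r = 29584 (r = 4*(-86*(-86)) = 4*7396 = 29584)
(-14949 + r)/(D(52) - 9495) - 1*(-41461) = (-14949 + 29584)/(-20 - 9495) - 1*(-41461) = 14635/(-9515) + 41461 = 14635*(-1/9515) + 41461 = -2927/1903 + 41461 = 78897356/1903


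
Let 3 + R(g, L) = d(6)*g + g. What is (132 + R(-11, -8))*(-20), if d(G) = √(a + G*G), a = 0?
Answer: -1040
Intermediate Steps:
d(G) = √(G²) (d(G) = √(0 + G*G) = √(0 + G²) = √(G²))
R(g, L) = -3 + 7*g (R(g, L) = -3 + (√(6²)*g + g) = -3 + (√36*g + g) = -3 + (6*g + g) = -3 + 7*g)
(132 + R(-11, -8))*(-20) = (132 + (-3 + 7*(-11)))*(-20) = (132 + (-3 - 77))*(-20) = (132 - 80)*(-20) = 52*(-20) = -1040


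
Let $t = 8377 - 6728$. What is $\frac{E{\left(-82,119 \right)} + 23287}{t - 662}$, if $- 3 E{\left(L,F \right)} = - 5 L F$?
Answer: $\frac{21071}{2961} \approx 7.1162$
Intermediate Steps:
$t = 1649$ ($t = 8377 - 6728 = 1649$)
$E{\left(L,F \right)} = \frac{5 F L}{3}$ ($E{\left(L,F \right)} = - \frac{- 5 L F}{3} = - \frac{\left(-5\right) F L}{3} = \frac{5 F L}{3}$)
$\frac{E{\left(-82,119 \right)} + 23287}{t - 662} = \frac{\frac{5}{3} \cdot 119 \left(-82\right) + 23287}{1649 - 662} = \frac{- \frac{48790}{3} + 23287}{987} = \frac{21071}{3} \cdot \frac{1}{987} = \frac{21071}{2961}$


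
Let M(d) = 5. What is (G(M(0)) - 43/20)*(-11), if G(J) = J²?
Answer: -5027/20 ≈ -251.35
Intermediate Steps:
(G(M(0)) - 43/20)*(-11) = (5² - 43/20)*(-11) = (25 - 43*1/20)*(-11) = (25 - 43/20)*(-11) = (457/20)*(-11) = -5027/20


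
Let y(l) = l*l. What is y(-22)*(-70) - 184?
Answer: -34064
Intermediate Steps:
y(l) = l²
y(-22)*(-70) - 184 = (-22)²*(-70) - 184 = 484*(-70) - 184 = -33880 - 184 = -34064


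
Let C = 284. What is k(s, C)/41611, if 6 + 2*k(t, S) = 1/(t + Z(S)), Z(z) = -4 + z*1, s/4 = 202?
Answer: -6527/90545536 ≈ -7.2085e-5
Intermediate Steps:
s = 808 (s = 4*202 = 808)
Z(z) = -4 + z
k(t, S) = -3 + 1/(2*(-4 + S + t)) (k(t, S) = -3 + 1/(2*(t + (-4 + S))) = -3 + 1/(2*(-4 + S + t)))
k(s, C)/41611 = ((25/2 - 3*284 - 3*808)/(-4 + 284 + 808))/41611 = ((25/2 - 852 - 2424)/1088)*(1/41611) = ((1/1088)*(-6527/2))*(1/41611) = -6527/2176*1/41611 = -6527/90545536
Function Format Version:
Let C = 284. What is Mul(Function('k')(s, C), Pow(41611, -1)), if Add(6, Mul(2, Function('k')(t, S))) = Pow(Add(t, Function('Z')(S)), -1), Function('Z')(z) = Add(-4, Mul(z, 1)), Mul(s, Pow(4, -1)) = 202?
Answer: Rational(-6527, 90545536) ≈ -7.2085e-5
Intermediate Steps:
s = 808 (s = Mul(4, 202) = 808)
Function('Z')(z) = Add(-4, z)
Function('k')(t, S) = Add(-3, Mul(Rational(1, 2), Pow(Add(-4, S, t), -1))) (Function('k')(t, S) = Add(-3, Mul(Rational(1, 2), Pow(Add(t, Add(-4, S)), -1))) = Add(-3, Mul(Rational(1, 2), Pow(Add(-4, S, t), -1))))
Mul(Function('k')(s, C), Pow(41611, -1)) = Mul(Mul(Pow(Add(-4, 284, 808), -1), Add(Rational(25, 2), Mul(-3, 284), Mul(-3, 808))), Pow(41611, -1)) = Mul(Mul(Pow(1088, -1), Add(Rational(25, 2), -852, -2424)), Rational(1, 41611)) = Mul(Mul(Rational(1, 1088), Rational(-6527, 2)), Rational(1, 41611)) = Mul(Rational(-6527, 2176), Rational(1, 41611)) = Rational(-6527, 90545536)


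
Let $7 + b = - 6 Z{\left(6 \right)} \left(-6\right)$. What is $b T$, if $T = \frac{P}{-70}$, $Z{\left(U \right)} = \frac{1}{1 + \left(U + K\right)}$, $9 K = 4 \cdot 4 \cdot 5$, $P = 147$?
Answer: $\frac{14217}{1430} \approx 9.942$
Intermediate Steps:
$K = \frac{80}{9}$ ($K = \frac{4 \cdot 4 \cdot 5}{9} = \frac{16 \cdot 5}{9} = \frac{1}{9} \cdot 80 = \frac{80}{9} \approx 8.8889$)
$Z{\left(U \right)} = \frac{1}{\frac{89}{9} + U}$ ($Z{\left(U \right)} = \frac{1}{1 + \left(U + \frac{80}{9}\right)} = \frac{1}{1 + \left(\frac{80}{9} + U\right)} = \frac{1}{\frac{89}{9} + U}$)
$T = - \frac{21}{10}$ ($T = \frac{147}{-70} = 147 \left(- \frac{1}{70}\right) = - \frac{21}{10} \approx -2.1$)
$b = - \frac{677}{143}$ ($b = -7 + - 6 \frac{9}{89 + 9 \cdot 6} \left(-6\right) = -7 + - 6 \frac{9}{89 + 54} \left(-6\right) = -7 + - 6 \cdot \frac{9}{143} \left(-6\right) = -7 + - 6 \cdot 9 \cdot \frac{1}{143} \left(-6\right) = -7 + \left(-6\right) \frac{9}{143} \left(-6\right) = -7 - - \frac{324}{143} = -7 + \frac{324}{143} = - \frac{677}{143} \approx -4.7343$)
$b T = \left(- \frac{677}{143}\right) \left(- \frac{21}{10}\right) = \frac{14217}{1430}$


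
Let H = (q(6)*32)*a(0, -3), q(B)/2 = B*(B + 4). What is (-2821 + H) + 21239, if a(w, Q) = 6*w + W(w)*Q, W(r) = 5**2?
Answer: -269582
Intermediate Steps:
W(r) = 25
a(w, Q) = 6*w + 25*Q
q(B) = 2*B*(4 + B) (q(B) = 2*(B*(B + 4)) = 2*(B*(4 + B)) = 2*B*(4 + B))
H = -288000 (H = ((2*6*(4 + 6))*32)*(6*0 + 25*(-3)) = ((2*6*10)*32)*(0 - 75) = (120*32)*(-75) = 3840*(-75) = -288000)
(-2821 + H) + 21239 = (-2821 - 288000) + 21239 = -290821 + 21239 = -269582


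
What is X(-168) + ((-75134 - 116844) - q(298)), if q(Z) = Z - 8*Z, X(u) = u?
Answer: -190060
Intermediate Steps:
q(Z) = -7*Z
X(-168) + ((-75134 - 116844) - q(298)) = -168 + ((-75134 - 116844) - (-7)*298) = -168 + (-191978 - 1*(-2086)) = -168 + (-191978 + 2086) = -168 - 189892 = -190060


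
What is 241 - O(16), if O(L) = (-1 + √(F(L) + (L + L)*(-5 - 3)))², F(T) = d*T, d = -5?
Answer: 576 + 8*I*√21 ≈ 576.0 + 36.661*I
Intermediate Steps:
F(T) = -5*T
O(L) = (-1 + √21*√(-L))² (O(L) = (-1 + √(-5*L + (L + L)*(-5 - 3)))² = (-1 + √(-5*L + (2*L)*(-8)))² = (-1 + √(-5*L - 16*L))² = (-1 + √(-21*L))² = (-1 + √21*√(-L))²)
241 - O(16) = 241 - (-1 + √21*√(-1*16))² = 241 - (-1 + √21*√(-16))² = 241 - (-1 + √21*(4*I))² = 241 - (-1 + 4*I*√21)²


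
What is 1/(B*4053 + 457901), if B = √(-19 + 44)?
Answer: 1/478166 ≈ 2.0913e-6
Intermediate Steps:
B = 5 (B = √25 = 5)
1/(B*4053 + 457901) = 1/(5*4053 + 457901) = 1/(20265 + 457901) = 1/478166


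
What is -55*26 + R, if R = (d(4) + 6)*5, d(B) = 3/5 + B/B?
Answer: -1392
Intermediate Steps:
d(B) = 8/5 (d(B) = 3*(⅕) + 1 = ⅗ + 1 = 8/5)
R = 38 (R = (8/5 + 6)*5 = (38/5)*5 = 38)
-55*26 + R = -55*26 + 38 = -1430 + 38 = -1392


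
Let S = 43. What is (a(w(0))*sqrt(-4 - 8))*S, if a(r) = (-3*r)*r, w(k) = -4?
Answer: -4128*I*sqrt(3) ≈ -7149.9*I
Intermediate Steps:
a(r) = -3*r**2
(a(w(0))*sqrt(-4 - 8))*S = ((-3*(-4)**2)*sqrt(-4 - 8))*43 = ((-3*16)*sqrt(-12))*43 = -96*I*sqrt(3)*43 = -4128*I*sqrt(3)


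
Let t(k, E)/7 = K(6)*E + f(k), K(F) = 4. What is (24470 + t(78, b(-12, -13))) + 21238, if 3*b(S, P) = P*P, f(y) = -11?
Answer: 141625/3 ≈ 47208.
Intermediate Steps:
b(S, P) = P**2/3 (b(S, P) = (P*P)/3 = P**2/3)
t(k, E) = -77 + 28*E (t(k, E) = 7*(4*E - 11) = 7*(-11 + 4*E) = -77 + 28*E)
(24470 + t(78, b(-12, -13))) + 21238 = (24470 + (-77 + 28*((1/3)*(-13)**2))) + 21238 = (24470 + (-77 + 28*((1/3)*169))) + 21238 = (24470 + (-77 + 28*(169/3))) + 21238 = (24470 + (-77 + 4732/3)) + 21238 = (24470 + 4501/3) + 21238 = 77911/3 + 21238 = 141625/3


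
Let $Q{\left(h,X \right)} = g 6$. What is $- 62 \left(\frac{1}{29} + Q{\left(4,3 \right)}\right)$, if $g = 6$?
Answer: $- \frac{64790}{29} \approx -2234.1$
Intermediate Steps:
$Q{\left(h,X \right)} = 36$ ($Q{\left(h,X \right)} = 6 \cdot 6 = 36$)
$- 62 \left(\frac{1}{29} + Q{\left(4,3 \right)}\right) = - 62 \left(\frac{1}{29} + 36\right) = \left(-62\right) \frac{1045}{29} = - \frac{64790}{29}$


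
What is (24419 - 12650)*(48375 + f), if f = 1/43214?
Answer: 24602826767019/43214 ≈ 5.6933e+8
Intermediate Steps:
f = 1/43214 ≈ 2.3141e-5
(24419 - 12650)*(48375 + f) = (24419 - 12650)*(48375 + 1/43214) = 11769*(2090477251/43214) = 24602826767019/43214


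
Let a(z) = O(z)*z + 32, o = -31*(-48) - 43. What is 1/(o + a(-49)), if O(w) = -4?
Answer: 1/1673 ≈ 0.00059773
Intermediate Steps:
o = 1445 (o = 1488 - 43 = 1445)
a(z) = 32 - 4*z (a(z) = -4*z + 32 = 32 - 4*z)
1/(o + a(-49)) = 1/(1445 + (32 - 4*(-49))) = 1/(1445 + (32 + 196)) = 1/(1445 + 228) = 1/1673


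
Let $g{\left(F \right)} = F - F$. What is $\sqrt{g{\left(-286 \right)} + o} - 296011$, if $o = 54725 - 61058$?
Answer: $-296011 + i \sqrt{6333} \approx -2.9601 \cdot 10^{5} + 79.58 i$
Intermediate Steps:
$g{\left(F \right)} = 0$
$o = -6333$
$\sqrt{g{\left(-286 \right)} + o} - 296011 = \sqrt{0 - 6333} - 296011 = \sqrt{-6333} - 296011 = i \sqrt{6333} - 296011 = -296011 + i \sqrt{6333}$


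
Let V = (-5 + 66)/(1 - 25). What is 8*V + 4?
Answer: -49/3 ≈ -16.333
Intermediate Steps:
V = -61/24 (V = 61/(-24) = 61*(-1/24) = -61/24 ≈ -2.5417)
8*V + 4 = 8*(-61/24) + 4 = -61/3 + 4 = -49/3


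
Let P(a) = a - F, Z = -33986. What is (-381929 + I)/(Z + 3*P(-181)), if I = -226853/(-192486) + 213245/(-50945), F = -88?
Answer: 749060274128563/67201883597310 ≈ 11.146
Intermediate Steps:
I = -5897930197/1961239854 (I = -226853*(-1/192486) + 213245*(-1/50945) = 226853/192486 - 42649/10189 = -5897930197/1961239854 ≈ -3.0072)
P(a) = 88 + a (P(a) = a - 1*(-88) = a + 88 = 88 + a)
(-381929 + I)/(Z + 3*P(-181)) = (-381929 - 5897930197/1961239854)/(-33986 + 3*(88 - 181)) = -749060274128563/(1961239854*(-33986 + 3*(-93))) = -749060274128563/(1961239854*(-33986 - 279)) = -749060274128563/1961239854/(-34265) = -749060274128563/1961239854*(-1/34265) = 749060274128563/67201883597310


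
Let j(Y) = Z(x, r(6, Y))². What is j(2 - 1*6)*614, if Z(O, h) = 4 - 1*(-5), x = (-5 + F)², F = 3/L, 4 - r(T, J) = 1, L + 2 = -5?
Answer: 49734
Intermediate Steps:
L = -7 (L = -2 - 5 = -7)
r(T, J) = 3 (r(T, J) = 4 - 1*1 = 4 - 1 = 3)
F = -3/7 (F = 3/(-7) = 3*(-⅐) = -3/7 ≈ -0.42857)
x = 1444/49 (x = (-5 - 3/7)² = (-38/7)² = 1444/49 ≈ 29.469)
Z(O, h) = 9 (Z(O, h) = 4 + 5 = 9)
j(Y) = 81 (j(Y) = 9² = 81)
j(2 - 1*6)*614 = 81*614 = 49734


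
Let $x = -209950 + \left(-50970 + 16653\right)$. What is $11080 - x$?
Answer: $255347$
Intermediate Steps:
$x = -244267$ ($x = -209950 - 34317 = -244267$)
$11080 - x = 11080 - -244267 = 11080 + 244267 = 255347$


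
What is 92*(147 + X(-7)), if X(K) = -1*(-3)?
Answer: 13800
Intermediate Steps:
X(K) = 3
92*(147 + X(-7)) = 92*(147 + 3) = 92*150 = 13800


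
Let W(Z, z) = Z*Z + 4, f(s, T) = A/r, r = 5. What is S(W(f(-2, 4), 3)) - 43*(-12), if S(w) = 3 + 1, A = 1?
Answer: 520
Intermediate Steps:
f(s, T) = ⅕ (f(s, T) = 1/5 = 1*(⅕) = ⅕)
W(Z, z) = 4 + Z² (W(Z, z) = Z² + 4 = 4 + Z²)
S(w) = 4
S(W(f(-2, 4), 3)) - 43*(-12) = 4 - 43*(-12) = 4 + 516 = 520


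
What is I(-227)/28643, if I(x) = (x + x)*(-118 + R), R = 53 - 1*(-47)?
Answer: 8172/28643 ≈ 0.28531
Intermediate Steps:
R = 100 (R = 53 + 47 = 100)
I(x) = -36*x (I(x) = (x + x)*(-118 + 100) = (2*x)*(-18) = -36*x)
I(-227)/28643 = -36*(-227)/28643 = 8172*(1/28643) = 8172/28643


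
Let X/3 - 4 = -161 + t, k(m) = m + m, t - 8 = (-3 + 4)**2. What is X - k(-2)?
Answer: -440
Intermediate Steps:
t = 9 (t = 8 + (-3 + 4)**2 = 8 + 1**2 = 8 + 1 = 9)
k(m) = 2*m
X = -444 (X = 12 + 3*(-161 + 9) = 12 + 3*(-152) = 12 - 456 = -444)
X - k(-2) = -444 - 2*(-2) = -444 - 1*(-4) = -444 + 4 = -440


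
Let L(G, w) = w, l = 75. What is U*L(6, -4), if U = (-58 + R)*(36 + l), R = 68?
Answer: -4440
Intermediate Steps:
U = 1110 (U = (-58 + 68)*(36 + 75) = 10*111 = 1110)
U*L(6, -4) = 1110*(-4) = -4440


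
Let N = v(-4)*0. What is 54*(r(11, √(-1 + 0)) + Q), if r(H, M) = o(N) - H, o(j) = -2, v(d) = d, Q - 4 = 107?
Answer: 5292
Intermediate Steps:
Q = 111 (Q = 4 + 107 = 111)
N = 0 (N = -4*0 = 0)
r(H, M) = -2 - H
54*(r(11, √(-1 + 0)) + Q) = 54*((-2 - 1*11) + 111) = 54*((-2 - 11) + 111) = 54*(-13 + 111) = 54*98 = 5292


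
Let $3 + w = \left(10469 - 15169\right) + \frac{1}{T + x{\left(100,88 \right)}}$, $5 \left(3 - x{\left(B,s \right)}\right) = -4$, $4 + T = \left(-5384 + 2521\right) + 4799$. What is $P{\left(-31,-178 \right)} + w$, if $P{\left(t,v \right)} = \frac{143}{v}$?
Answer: $- \frac{8104003193}{1722862} \approx -4703.8$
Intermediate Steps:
$T = 1932$ ($T = -4 + \left(\left(-5384 + 2521\right) + 4799\right) = -4 + \left(-2863 + 4799\right) = -4 + 1936 = 1932$)
$x{\left(B,s \right)} = \frac{19}{5}$ ($x{\left(B,s \right)} = 3 - - \frac{4}{5} = 3 + \frac{4}{5} = \frac{19}{5}$)
$w = - \frac{45520332}{9679}$ ($w = -3 + \left(\left(10469 - 15169\right) + \frac{1}{1932 + \frac{19}{5}}\right) = -3 - \left(4700 - \frac{1}{\frac{9679}{5}}\right) = -3 + \left(-4700 + \frac{5}{9679}\right) = -3 - \frac{45491295}{9679} = - \frac{45520332}{9679} \approx -4703.0$)
$P{\left(-31,-178 \right)} + w = \frac{143}{-178} - \frac{45520332}{9679} = 143 \left(- \frac{1}{178}\right) - \frac{45520332}{9679} = - \frac{143}{178} - \frac{45520332}{9679} = - \frac{8104003193}{1722862}$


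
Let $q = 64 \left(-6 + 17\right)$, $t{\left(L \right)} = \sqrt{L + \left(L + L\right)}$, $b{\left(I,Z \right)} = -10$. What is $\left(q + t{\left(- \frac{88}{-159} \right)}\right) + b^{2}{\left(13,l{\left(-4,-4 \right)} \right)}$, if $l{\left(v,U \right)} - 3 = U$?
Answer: $804 + \frac{2 \sqrt{1166}}{53} \approx 805.29$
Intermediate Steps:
$l{\left(v,U \right)} = 3 + U$
$t{\left(L \right)} = \sqrt{3} \sqrt{L}$ ($t{\left(L \right)} = \sqrt{L + 2 L} = \sqrt{3 L} = \sqrt{3} \sqrt{L}$)
$q = 704$ ($q = 64 \cdot 11 = 704$)
$\left(q + t{\left(- \frac{88}{-159} \right)}\right) + b^{2}{\left(13,l{\left(-4,-4 \right)} \right)} = \left(704 + \sqrt{3} \sqrt{- \frac{88}{-159}}\right) + \left(-10\right)^{2} = \left(704 + \sqrt{3} \sqrt{\left(-88\right) \left(- \frac{1}{159}\right)}\right) + 100 = \left(704 + \sqrt{3} \sqrt{\frac{88}{159}}\right) + 100 = \left(704 + \sqrt{3} \frac{2 \sqrt{3498}}{159}\right) + 100 = \left(704 + \frac{2 \sqrt{1166}}{53}\right) + 100 = 804 + \frac{2 \sqrt{1166}}{53}$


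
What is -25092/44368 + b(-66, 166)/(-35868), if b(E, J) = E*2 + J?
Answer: -56344273/99461964 ≈ -0.56649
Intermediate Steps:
b(E, J) = J + 2*E (b(E, J) = 2*E + J = J + 2*E)
-25092/44368 + b(-66, 166)/(-35868) = -25092/44368 + (166 + 2*(-66))/(-35868) = -25092*1/44368 + (166 - 132)*(-1/35868) = -6273/11092 + 34*(-1/35868) = -6273/11092 - 17/17934 = -56344273/99461964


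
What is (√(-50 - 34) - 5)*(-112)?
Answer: 560 - 224*I*√21 ≈ 560.0 - 1026.5*I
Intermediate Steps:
(√(-50 - 34) - 5)*(-112) = (√(-84) - 5)*(-112) = (2*I*√21 - 5)*(-112) = (-5 + 2*I*√21)*(-112) = 560 - 224*I*√21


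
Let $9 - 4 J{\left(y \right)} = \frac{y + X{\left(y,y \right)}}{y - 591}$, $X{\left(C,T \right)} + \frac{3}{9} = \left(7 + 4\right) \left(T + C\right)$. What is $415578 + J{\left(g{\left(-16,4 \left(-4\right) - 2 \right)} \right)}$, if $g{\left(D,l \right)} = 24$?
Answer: $\frac{706902419}{1701} \approx 4.1558 \cdot 10^{5}$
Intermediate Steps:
$X{\left(C,T \right)} = - \frac{1}{3} + 11 C + 11 T$ ($X{\left(C,T \right)} = - \frac{1}{3} + \left(7 + 4\right) \left(T + C\right) = - \frac{1}{3} + 11 \left(C + T\right) = - \frac{1}{3} + \left(11 C + 11 T\right) = - \frac{1}{3} + 11 C + 11 T$)
$J{\left(y \right)} = \frac{9}{4} - \frac{- \frac{1}{3} + 23 y}{4 \left(-591 + y\right)}$ ($J{\left(y \right)} = \frac{9}{4} - \frac{\left(y + \left(- \frac{1}{3} + 11 y + 11 y\right)\right) \frac{1}{y - 591}}{4} = \frac{9}{4} - \frac{\left(y + \left(- \frac{1}{3} + 22 y\right)\right) \frac{1}{-591 + y}}{4} = \frac{9}{4} - \frac{\left(- \frac{1}{3} + 23 y\right) \frac{1}{-591 + y}}{4} = \frac{9}{4} - \frac{\frac{1}{-591 + y} \left(- \frac{1}{3} + 23 y\right)}{4} = \frac{9}{4} - \frac{- \frac{1}{3} + 23 y}{4 \left(-591 + y\right)}$)
$415578 + J{\left(g{\left(-16,4 \left(-4\right) - 2 \right)} \right)} = 415578 + \frac{-7978 - 504}{6 \left(-591 + 24\right)} = 415578 + \frac{-7978 - 504}{6 \left(-567\right)} = 415578 + \frac{1}{6} \left(- \frac{1}{567}\right) \left(-8482\right) = 415578 + \frac{4241}{1701} = \frac{706902419}{1701}$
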